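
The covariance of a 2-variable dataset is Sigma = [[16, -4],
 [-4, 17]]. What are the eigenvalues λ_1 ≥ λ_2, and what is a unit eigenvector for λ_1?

Step 1 — characteristic polynomial of 2×2 Sigma:
  det(Sigma - λI) = λ² - trace · λ + det = 0.
  trace = 16 + 17 = 33, det = 16·17 - (-4)² = 256.
Step 2 — discriminant:
  Δ = trace² - 4·det = 1089 - 1024 = 65.
Step 3 — eigenvalues:
  λ = (trace ± √Δ)/2 = (33 ± 8.0623)/2,
  λ_1 = 20.5311,  λ_2 = 12.4689.

Step 4 — unit eigenvector for λ_1: solve (Sigma - λ_1 I)v = 0. First row:
  (16 - 20.5311)·v_x + (-4)·v_y = 0, i.e. (-4.5311)·v_x + (-4)·v_y = 0,
  so v ∝ (b, λ_1 - a) = (-4, 4.5311); multiply by -1 so the first entry is positive: u = (4, -4.5311).
  ||u|| = √((4)² + (-4.5311)²) = √(36.5311) ≈ 6.0441,
  v_1 = u/||u|| ≈ (0.6618, -0.7497) (||v_1|| = 1).

λ_1 = 20.5311,  λ_2 = 12.4689;  v_1 ≈ (0.6618, -0.7497)


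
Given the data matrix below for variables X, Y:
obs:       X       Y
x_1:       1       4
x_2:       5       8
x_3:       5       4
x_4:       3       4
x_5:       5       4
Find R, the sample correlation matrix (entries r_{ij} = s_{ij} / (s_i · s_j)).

Step 1 — column means:
  mean(X) = (1 + 5 + 5 + 3 + 5) / 5 = 19/5 = 3.8
  mean(Y) = (4 + 8 + 4 + 4 + 4) / 5 = 24/5 = 4.8

Step 2 — sample variances and covariances s[i,j] = (1/(n-1)) · Σ_k (x_{k,i} - mean_i) · (x_{k,j} - mean_j), with n-1 = 4:
  s[X,X] = ((-2.8)·(-2.8) + (1.2)·(1.2) + (1.2)·(1.2) + (-0.8)·(-0.8) + (1.2)·(1.2)) / 4 = 12.8/4 = 3.2
  s[X,Y] = ((-2.8)·(-0.8) + (1.2)·(3.2) + (1.2)·(-0.8) + (-0.8)·(-0.8) + (1.2)·(-0.8)) / 4 = 4.8/4 = 1.2
  s[Y,Y] = ((-0.8)·(-0.8) + (3.2)·(3.2) + (-0.8)·(-0.8) + (-0.8)·(-0.8) + (-0.8)·(-0.8)) / 4 = 12.8/4 = 3.2
  Sample standard deviations s_i = √(s[i,i]):
  s(X) = √(3.2) = 1.7889
  s(Y) = √(3.2) = 1.7889

Step 3 — r_{ij} = s_{ij} / (s_i · s_j):
  r[X,X] = 1 (diagonal).
  r[X,Y] = 1.2 / (1.7889 · 1.7889) = 1.2 / 3.2 = 0.375
  r[Y,Y] = 1 (diagonal).

R is symmetric with unit diagonal. Assembling:

R = [[1, 0.375],
 [0.375, 1]]


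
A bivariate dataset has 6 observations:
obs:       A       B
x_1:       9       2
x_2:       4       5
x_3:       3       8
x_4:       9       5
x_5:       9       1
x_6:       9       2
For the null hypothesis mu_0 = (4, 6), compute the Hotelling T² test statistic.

Step 1 — sample mean vector:
  mean(A) = (9 + 4 + 3 + 9 + 9 + 9) / 6 = 43/6 = 7.1667
  mean(B) = (2 + 5 + 8 + 5 + 1 + 2) / 6 = 23/6 = 3.8333
  x̄ = (7.1667, 3.8333),  deviation x̄ - mu_0 = (7.1667, 3.8333) - (4, 6) = (3.1667, -2.1667).

Step 2 — sample covariance matrix, S[i,j] = (1/(n-1)) · Σ_k (x_{k,i} - mean_i) · (x_{k,j} - mean_j), divisor n-1 = 5:
  S[A,A] = ((1.8333)·(1.8333) + (-3.1667)·(-3.1667) + (-4.1667)·(-4.1667) + (1.8333)·(1.8333) + (1.8333)·(1.8333) + (1.8333)·(1.8333)) / 5 = 40.8333/5 = 8.1667
  S[A,B] = ((1.8333)·(-1.8333) + (-3.1667)·(1.1667) + (-4.1667)·(4.1667) + (1.8333)·(1.1667) + (1.8333)·(-2.8333) + (1.8333)·(-1.8333)) / 5 = -30.8333/5 = -6.1667
  S[B,B] = ((-1.8333)·(-1.8333) + (1.1667)·(1.1667) + (4.1667)·(4.1667) + (1.1667)·(1.1667) + (-2.8333)·(-2.8333) + (-1.8333)·(-1.8333)) / 5 = 34.8333/5 = 6.9667
  S = [[8.1667, -6.1667],
 [-6.1667, 6.9667]].

Step 3 — invert S. det(S) = 8.1667·6.9667 - (-6.1667)² = 18.8667.
  S^{-1} = (1/det) · [[d, -b], [-b, a]] = [[0.3693, 0.3269],
 [0.3269, 0.4329]].

Step 4 — quadratic form (x̄ - mu_0)^T · S^{-1} · (x̄ - mu_0):
  S^{-1} · (x̄ - mu_0) = (0.4611, 0.0972),
  (x̄ - mu_0)^T · [...] = (3.1667)·(0.4611) + (-2.1667)·(0.0972) = 1.2497.

Step 5 — scale by n: T² = 6 · 1.2497 = 7.4982.

T² ≈ 7.4982


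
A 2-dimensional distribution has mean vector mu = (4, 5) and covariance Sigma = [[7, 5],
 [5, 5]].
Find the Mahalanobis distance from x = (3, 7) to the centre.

Step 1 — centre the observation: (x - mu) = (-1, 2).

Step 2 — invert Sigma. det(Sigma) = 7·5 - (5)² = 10.
  Sigma^{-1} = (1/det) · [[d, -b], [-b, a]] = [[0.5, -0.5],
 [-0.5, 0.7]].

Step 3 — form the quadratic (x - mu)^T · Sigma^{-1} · (x - mu):
  Sigma^{-1} · (x - mu) = (-1.5, 1.9).
  (x - mu)^T · [Sigma^{-1} · (x - mu)] = (-1)·(-1.5) + (2)·(1.9) = 5.3.

Step 4 — take square root: d = √(5.3) ≈ 2.3022.

d(x, mu) = √(5.3) ≈ 2.3022


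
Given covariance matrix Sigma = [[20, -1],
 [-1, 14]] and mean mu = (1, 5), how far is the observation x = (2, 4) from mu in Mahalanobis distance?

Step 1 — centre the observation: (x - mu) = (1, -1).

Step 2 — invert Sigma. det(Sigma) = 20·14 - (-1)² = 279.
  Sigma^{-1} = (1/det) · [[d, -b], [-b, a]] = [[0.0502, 0.0036],
 [0.0036, 0.0717]].

Step 3 — form the quadratic (x - mu)^T · Sigma^{-1} · (x - mu):
  Sigma^{-1} · (x - mu) = (0.0466, -0.0681).
  (x - mu)^T · [Sigma^{-1} · (x - mu)] = (1)·(0.0466) + (-1)·(-0.0681) = 0.1147.

Step 4 — take square root: d = √(0.1147) ≈ 0.3387.

d(x, mu) = √(0.1147) ≈ 0.3387


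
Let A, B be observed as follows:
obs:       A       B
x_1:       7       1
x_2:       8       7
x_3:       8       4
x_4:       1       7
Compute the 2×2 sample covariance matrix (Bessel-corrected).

Step 1 — column means:
  mean(A) = (7 + 8 + 8 + 1) / 4 = 24/4 = 6
  mean(B) = (1 + 7 + 4 + 7) / 4 = 19/4 = 4.75

Step 2 — sample covariance S[i,j] = (1/(n-1)) · Σ_k (x_{k,i} - mean_i) · (x_{k,j} - mean_j), with n-1 = 3.
  S[A,A] = ((1)·(1) + (2)·(2) + (2)·(2) + (-5)·(-5)) / 3 = 34/3 = 11.3333
  S[A,B] = ((1)·(-3.75) + (2)·(2.25) + (2)·(-0.75) + (-5)·(2.25)) / 3 = -12/3 = -4
  S[B,B] = ((-3.75)·(-3.75) + (2.25)·(2.25) + (-0.75)·(-0.75) + (2.25)·(2.25)) / 3 = 24.75/3 = 8.25

S is symmetric (S[j,i] = S[i,j]). Assembling:

S = [[11.3333, -4],
 [-4, 8.25]]


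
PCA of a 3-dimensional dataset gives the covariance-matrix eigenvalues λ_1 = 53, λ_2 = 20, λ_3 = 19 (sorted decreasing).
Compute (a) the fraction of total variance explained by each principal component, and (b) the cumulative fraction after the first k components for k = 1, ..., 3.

Step 1 — total variance = trace(Sigma) = Σ λ_i = 53 + 20 + 19 = 92.

Step 2 — fraction explained by component i = λ_i / Σ λ:
  PC1: 53/92 = 0.5761
  PC2: 20/92 = 0.2174
  PC3: 19/92 = 0.2065

Step 3 — cumulative fraction after k components = (λ_1 + ... + λ_k) / Σ λ:
  k = 1: 53/92 = 0.5761
  k = 2: (53 + 20)/92 = 73/92 = 0.7935
  k = 3: (53 + 20 + 19)/92 = 92/92 = 1

Summary (fraction, with percent):

explained: PC1 0.5761 (57.61%), PC2 0.2174 (21.74%), PC3 0.2065 (20.65%);  cumulative: 0.5761, 0.7935, 1


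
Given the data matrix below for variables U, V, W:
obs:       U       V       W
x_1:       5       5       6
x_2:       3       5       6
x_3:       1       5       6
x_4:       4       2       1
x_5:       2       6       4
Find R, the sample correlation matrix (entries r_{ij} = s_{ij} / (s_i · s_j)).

Step 1 — column means:
  mean(U) = (5 + 3 + 1 + 4 + 2) / 5 = 15/5 = 3
  mean(V) = (5 + 5 + 5 + 2 + 6) / 5 = 23/5 = 4.6
  mean(W) = (6 + 6 + 6 + 1 + 4) / 5 = 23/5 = 4.6

Step 2 — sample variances and covariances s[i,j] = (1/(n-1)) · Σ_k (x_{k,i} - mean_i) · (x_{k,j} - mean_j), with n-1 = 4:
  s[U,U] = ((2)·(2) + (0)·(0) + (-2)·(-2) + (1)·(1) + (-1)·(-1)) / 4 = 10/4 = 2.5
  s[U,V] = ((2)·(0.4) + (0)·(0.4) + (-2)·(0.4) + (1)·(-2.6) + (-1)·(1.4)) / 4 = -4/4 = -1
  s[U,W] = ((2)·(1.4) + (0)·(1.4) + (-2)·(1.4) + (1)·(-3.6) + (-1)·(-0.6)) / 4 = -3/4 = -0.75
  s[V,V] = ((0.4)·(0.4) + (0.4)·(0.4) + (0.4)·(0.4) + (-2.6)·(-2.6) + (1.4)·(1.4)) / 4 = 9.2/4 = 2.3
  s[V,W] = ((0.4)·(1.4) + (0.4)·(1.4) + (0.4)·(1.4) + (-2.6)·(-3.6) + (1.4)·(-0.6)) / 4 = 10.2/4 = 2.55
  s[W,W] = ((1.4)·(1.4) + (1.4)·(1.4) + (1.4)·(1.4) + (-3.6)·(-3.6) + (-0.6)·(-0.6)) / 4 = 19.2/4 = 4.8
  Sample standard deviations s_i = √(s[i,i]):
  s(U) = √(2.5) = 1.5811
  s(V) = √(2.3) = 1.5166
  s(W) = √(4.8) = 2.1909

Step 3 — r_{ij} = s_{ij} / (s_i · s_j):
  r[U,U] = 1 (diagonal).
  r[U,V] = -1 / (1.5811 · 1.5166) = -1 / 2.3979 = -0.417
  r[U,W] = -0.75 / (1.5811 · 2.1909) = -0.75 / 3.4641 = -0.2165
  r[V,V] = 1 (diagonal).
  r[V,W] = 2.55 / (1.5166 · 2.1909) = 2.55 / 3.3226 = 0.7675
  r[W,W] = 1 (diagonal).

R is symmetric with unit diagonal. Assembling:

R = [[1, -0.417, -0.2165],
 [-0.417, 1, 0.7675],
 [-0.2165, 0.7675, 1]]


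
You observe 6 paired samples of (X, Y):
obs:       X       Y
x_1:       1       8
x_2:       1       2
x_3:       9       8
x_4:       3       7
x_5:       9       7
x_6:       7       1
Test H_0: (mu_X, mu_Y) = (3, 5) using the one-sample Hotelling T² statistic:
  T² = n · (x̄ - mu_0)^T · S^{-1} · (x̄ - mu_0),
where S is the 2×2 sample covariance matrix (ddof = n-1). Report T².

Step 1 — sample mean vector:
  mean(X) = (1 + 1 + 9 + 3 + 9 + 7) / 6 = 30/6 = 5
  mean(Y) = (8 + 2 + 8 + 7 + 7 + 1) / 6 = 33/6 = 5.5
  x̄ = (5, 5.5),  deviation x̄ - mu_0 = (5, 5.5) - (3, 5) = (2, 0.5).

Step 2 — sample covariance matrix, S[i,j] = (1/(n-1)) · Σ_k (x_{k,i} - mean_i) · (x_{k,j} - mean_j), divisor n-1 = 5:
  S[X,X] = ((-4)·(-4) + (-4)·(-4) + (4)·(4) + (-2)·(-2) + (4)·(4) + (2)·(2)) / 5 = 72/5 = 14.4
  S[X,Y] = ((-4)·(2.5) + (-4)·(-3.5) + (4)·(2.5) + (-2)·(1.5) + (4)·(1.5) + (2)·(-4.5)) / 5 = 8/5 = 1.6
  S[Y,Y] = ((2.5)·(2.5) + (-3.5)·(-3.5) + (2.5)·(2.5) + (1.5)·(1.5) + (1.5)·(1.5) + (-4.5)·(-4.5)) / 5 = 49.5/5 = 9.9
  S = [[14.4, 1.6],
 [1.6, 9.9]].

Step 3 — invert S. det(S) = 14.4·9.9 - (1.6)² = 140.
  S^{-1} = (1/det) · [[d, -b], [-b, a]] = [[0.0707, -0.0114],
 [-0.0114, 0.1029]].

Step 4 — quadratic form (x̄ - mu_0)^T · S^{-1} · (x̄ - mu_0):
  S^{-1} · (x̄ - mu_0) = (0.1357, 0.0286),
  (x̄ - mu_0)^T · [...] = (2)·(0.1357) + (0.5)·(0.0286) = 0.2857.

Step 5 — scale by n: T² = 6 · 0.2857 = 1.7143.

T² ≈ 1.7143


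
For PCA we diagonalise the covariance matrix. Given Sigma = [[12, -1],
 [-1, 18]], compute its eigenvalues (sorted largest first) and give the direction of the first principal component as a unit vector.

Step 1 — characteristic polynomial of 2×2 Sigma:
  det(Sigma - λI) = λ² - trace · λ + det = 0.
  trace = 12 + 18 = 30, det = 12·18 - (-1)² = 215.
Step 2 — discriminant:
  Δ = trace² - 4·det = 900 - 860 = 40.
Step 3 — eigenvalues:
  λ = (trace ± √Δ)/2 = (30 ± 6.3246)/2,
  λ_1 = 18.1623,  λ_2 = 11.8377.

Step 4 — unit eigenvector for λ_1: solve (Sigma - λ_1 I)v = 0. First row:
  (12 - 18.1623)·v_x + (-1)·v_y = 0, i.e. (-6.1623)·v_x + (-1)·v_y = 0,
  so v ∝ (b, λ_1 - a) = (-1, 6.1623); multiply by -1 so the first entry is positive: u = (1, -6.1623).
  ||u|| = √((1)² + (-6.1623)²) = √(38.9737) ≈ 6.2429,
  v_1 = u/||u|| ≈ (0.1602, -0.9871) (||v_1|| = 1).

λ_1 = 18.1623,  λ_2 = 11.8377;  v_1 ≈ (0.1602, -0.9871)


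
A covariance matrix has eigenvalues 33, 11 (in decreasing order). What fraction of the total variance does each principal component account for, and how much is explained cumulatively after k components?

Step 1 — total variance = trace(Sigma) = Σ λ_i = 33 + 11 = 44.

Step 2 — fraction explained by component i = λ_i / Σ λ:
  PC1: 33/44 = 0.75
  PC2: 11/44 = 0.25

Step 3 — cumulative fraction after k components = (λ_1 + ... + λ_k) / Σ λ:
  k = 1: 33/44 = 0.75
  k = 2: (33 + 11)/44 = 44/44 = 1

Summary (fraction, with percent):

explained: PC1 0.75 (75%), PC2 0.25 (25%);  cumulative: 0.75, 1


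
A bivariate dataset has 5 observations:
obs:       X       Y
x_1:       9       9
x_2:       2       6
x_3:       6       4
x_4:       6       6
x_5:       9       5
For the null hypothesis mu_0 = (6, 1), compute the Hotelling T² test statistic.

Step 1 — sample mean vector:
  mean(X) = (9 + 2 + 6 + 6 + 9) / 5 = 32/5 = 6.4
  mean(Y) = (9 + 6 + 4 + 6 + 5) / 5 = 30/5 = 6
  x̄ = (6.4, 6),  deviation x̄ - mu_0 = (6.4, 6) - (6, 1) = (0.4, 5).

Step 2 — sample covariance matrix, S[i,j] = (1/(n-1)) · Σ_k (x_{k,i} - mean_i) · (x_{k,j} - mean_j), divisor n-1 = 4:
  S[X,X] = ((2.6)·(2.6) + (-4.4)·(-4.4) + (-0.4)·(-0.4) + (-0.4)·(-0.4) + (2.6)·(2.6)) / 4 = 33.2/4 = 8.3
  S[X,Y] = ((2.6)·(3) + (-4.4)·(0) + (-0.4)·(-2) + (-0.4)·(0) + (2.6)·(-1)) / 4 = 6/4 = 1.5
  S[Y,Y] = ((3)·(3) + (0)·(0) + (-2)·(-2) + (0)·(0) + (-1)·(-1)) / 4 = 14/4 = 3.5
  S = [[8.3, 1.5],
 [1.5, 3.5]].

Step 3 — invert S. det(S) = 8.3·3.5 - (1.5)² = 26.8.
  S^{-1} = (1/det) · [[d, -b], [-b, a]] = [[0.1306, -0.056],
 [-0.056, 0.3097]].

Step 4 — quadratic form (x̄ - mu_0)^T · S^{-1} · (x̄ - mu_0):
  S^{-1} · (x̄ - mu_0) = (-0.2276, 1.5261),
  (x̄ - mu_0)^T · [...] = (0.4)·(-0.2276) + (5)·(1.5261) = 7.5396.

Step 5 — scale by n: T² = 5 · 7.5396 = 37.6978.

T² ≈ 37.6978


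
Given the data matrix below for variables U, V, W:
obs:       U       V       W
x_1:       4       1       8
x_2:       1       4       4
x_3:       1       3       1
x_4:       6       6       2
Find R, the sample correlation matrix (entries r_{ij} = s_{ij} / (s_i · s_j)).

Step 1 — column means:
  mean(U) = (4 + 1 + 1 + 6) / 4 = 12/4 = 3
  mean(V) = (1 + 4 + 3 + 6) / 4 = 14/4 = 3.5
  mean(W) = (8 + 4 + 1 + 2) / 4 = 15/4 = 3.75

Step 2 — sample variances and covariances s[i,j] = (1/(n-1)) · Σ_k (x_{k,i} - mean_i) · (x_{k,j} - mean_j), with n-1 = 3:
  s[U,U] = ((1)·(1) + (-2)·(-2) + (-2)·(-2) + (3)·(3)) / 3 = 18/3 = 6
  s[U,V] = ((1)·(-2.5) + (-2)·(0.5) + (-2)·(-0.5) + (3)·(2.5)) / 3 = 5/3 = 1.6667
  s[U,W] = ((1)·(4.25) + (-2)·(0.25) + (-2)·(-2.75) + (3)·(-1.75)) / 3 = 4/3 = 1.3333
  s[V,V] = ((-2.5)·(-2.5) + (0.5)·(0.5) + (-0.5)·(-0.5) + (2.5)·(2.5)) / 3 = 13/3 = 4.3333
  s[V,W] = ((-2.5)·(4.25) + (0.5)·(0.25) + (-0.5)·(-2.75) + (2.5)·(-1.75)) / 3 = -13.5/3 = -4.5
  s[W,W] = ((4.25)·(4.25) + (0.25)·(0.25) + (-2.75)·(-2.75) + (-1.75)·(-1.75)) / 3 = 28.75/3 = 9.5833
  Sample standard deviations s_i = √(s[i,i]):
  s(U) = √(6) = 2.4495
  s(V) = √(4.3333) = 2.0817
  s(W) = √(9.5833) = 3.0957

Step 3 — r_{ij} = s_{ij} / (s_i · s_j):
  r[U,U] = 1 (diagonal).
  r[U,V] = 1.6667 / (2.4495 · 2.0817) = 1.6667 / 5.099 = 0.3269
  r[U,W] = 1.3333 / (2.4495 · 3.0957) = 1.3333 / 7.5829 = 0.1758
  r[V,V] = 1 (diagonal).
  r[V,W] = -4.5 / (2.0817 · 3.0957) = -4.5 / 6.4442 = -0.6983
  r[W,W] = 1 (diagonal).

R is symmetric with unit diagonal. Assembling:

R = [[1, 0.3269, 0.1758],
 [0.3269, 1, -0.6983],
 [0.1758, -0.6983, 1]]


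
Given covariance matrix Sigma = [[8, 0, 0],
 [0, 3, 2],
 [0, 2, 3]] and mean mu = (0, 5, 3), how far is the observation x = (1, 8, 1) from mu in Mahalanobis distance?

Step 1 — centre the observation: (x - mu) = (1, 3, -2).

Step 2 — invert Sigma (cofactor / det for 3×3, or solve directly):
  Sigma^{-1} = [[0.125, 0, 0],
 [0, 0.6, -0.4],
 [0, -0.4, 0.6]].

Step 3 — form the quadratic (x - mu)^T · Sigma^{-1} · (x - mu):
  Sigma^{-1} · (x - mu) = (0.125, 2.6, -2.4).
  (x - mu)^T · [Sigma^{-1} · (x - mu)] = (1)·(0.125) + (3)·(2.6) + (-2)·(-2.4) = 12.725.

Step 4 — take square root: d = √(12.725) ≈ 3.5672.

d(x, mu) = √(12.725) ≈ 3.5672


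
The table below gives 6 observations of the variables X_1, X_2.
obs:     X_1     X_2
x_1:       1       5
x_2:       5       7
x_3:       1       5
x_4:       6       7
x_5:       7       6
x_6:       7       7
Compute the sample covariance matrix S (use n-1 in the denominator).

Step 1 — column means:
  mean(X_1) = (1 + 5 + 1 + 6 + 7 + 7) / 6 = 27/6 = 4.5
  mean(X_2) = (5 + 7 + 5 + 7 + 6 + 7) / 6 = 37/6 = 6.1667

Step 2 — sample covariance S[i,j] = (1/(n-1)) · Σ_k (x_{k,i} - mean_i) · (x_{k,j} - mean_j), with n-1 = 5.
  S[X_1,X_1] = ((-3.5)·(-3.5) + (0.5)·(0.5) + (-3.5)·(-3.5) + (1.5)·(1.5) + (2.5)·(2.5) + (2.5)·(2.5)) / 5 = 39.5/5 = 7.9
  S[X_1,X_2] = ((-3.5)·(-1.1667) + (0.5)·(0.8333) + (-3.5)·(-1.1667) + (1.5)·(0.8333) + (2.5)·(-0.1667) + (2.5)·(0.8333)) / 5 = 11.5/5 = 2.3
  S[X_2,X_2] = ((-1.1667)·(-1.1667) + (0.8333)·(0.8333) + (-1.1667)·(-1.1667) + (0.8333)·(0.8333) + (-0.1667)·(-0.1667) + (0.8333)·(0.8333)) / 5 = 4.8333/5 = 0.9667

S is symmetric (S[j,i] = S[i,j]). Assembling:

S = [[7.9, 2.3],
 [2.3, 0.9667]]


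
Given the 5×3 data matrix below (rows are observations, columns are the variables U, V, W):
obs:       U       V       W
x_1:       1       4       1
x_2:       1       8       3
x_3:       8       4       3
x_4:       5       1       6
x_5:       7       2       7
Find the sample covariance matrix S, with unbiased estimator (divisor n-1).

Step 1 — column means:
  mean(U) = (1 + 1 + 8 + 5 + 7) / 5 = 22/5 = 4.4
  mean(V) = (4 + 8 + 4 + 1 + 2) / 5 = 19/5 = 3.8
  mean(W) = (1 + 3 + 3 + 6 + 7) / 5 = 20/5 = 4

Step 2 — sample covariance S[i,j] = (1/(n-1)) · Σ_k (x_{k,i} - mean_i) · (x_{k,j} - mean_j), with n-1 = 4.
  S[U,U] = ((-3.4)·(-3.4) + (-3.4)·(-3.4) + (3.6)·(3.6) + (0.6)·(0.6) + (2.6)·(2.6)) / 4 = 43.2/4 = 10.8
  S[U,V] = ((-3.4)·(0.2) + (-3.4)·(4.2) + (3.6)·(0.2) + (0.6)·(-2.8) + (2.6)·(-1.8)) / 4 = -20.6/4 = -5.15
  S[U,W] = ((-3.4)·(-3) + (-3.4)·(-1) + (3.6)·(-1) + (0.6)·(2) + (2.6)·(3)) / 4 = 19/4 = 4.75
  S[V,V] = ((0.2)·(0.2) + (4.2)·(4.2) + (0.2)·(0.2) + (-2.8)·(-2.8) + (-1.8)·(-1.8)) / 4 = 28.8/4 = 7.2
  S[V,W] = ((0.2)·(-3) + (4.2)·(-1) + (0.2)·(-1) + (-2.8)·(2) + (-1.8)·(3)) / 4 = -16/4 = -4
  S[W,W] = ((-3)·(-3) + (-1)·(-1) + (-1)·(-1) + (2)·(2) + (3)·(3)) / 4 = 24/4 = 6

S is symmetric (S[j,i] = S[i,j]). Assembling:

S = [[10.8, -5.15, 4.75],
 [-5.15, 7.2, -4],
 [4.75, -4, 6]]


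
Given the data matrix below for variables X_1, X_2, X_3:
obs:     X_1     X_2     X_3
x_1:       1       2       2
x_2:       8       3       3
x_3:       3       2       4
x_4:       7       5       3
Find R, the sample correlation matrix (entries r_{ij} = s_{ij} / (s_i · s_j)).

Step 1 — column means:
  mean(X_1) = (1 + 8 + 3 + 7) / 4 = 19/4 = 4.75
  mean(X_2) = (2 + 3 + 2 + 5) / 4 = 12/4 = 3
  mean(X_3) = (2 + 3 + 4 + 3) / 4 = 12/4 = 3

Step 2 — sample variances and covariances s[i,j] = (1/(n-1)) · Σ_k (x_{k,i} - mean_i) · (x_{k,j} - mean_j), with n-1 = 3:
  s[X_1,X_1] = ((-3.75)·(-3.75) + (3.25)·(3.25) + (-1.75)·(-1.75) + (2.25)·(2.25)) / 3 = 32.75/3 = 10.9167
  s[X_1,X_2] = ((-3.75)·(-1) + (3.25)·(0) + (-1.75)·(-1) + (2.25)·(2)) / 3 = 10/3 = 3.3333
  s[X_1,X_3] = ((-3.75)·(-1) + (3.25)·(0) + (-1.75)·(1) + (2.25)·(0)) / 3 = 2/3 = 0.6667
  s[X_2,X_2] = ((-1)·(-1) + (0)·(0) + (-1)·(-1) + (2)·(2)) / 3 = 6/3 = 2
  s[X_2,X_3] = ((-1)·(-1) + (0)·(0) + (-1)·(1) + (2)·(0)) / 3 = 0/3 = 0
  s[X_3,X_3] = ((-1)·(-1) + (0)·(0) + (1)·(1) + (0)·(0)) / 3 = 2/3 = 0.6667
  Sample standard deviations s_i = √(s[i,i]):
  s(X_1) = √(10.9167) = 3.304
  s(X_2) = √(2) = 1.4142
  s(X_3) = √(0.6667) = 0.8165

Step 3 — r_{ij} = s_{ij} / (s_i · s_j):
  r[X_1,X_1] = 1 (diagonal).
  r[X_1,X_2] = 3.3333 / (3.304 · 1.4142) = 3.3333 / 4.6726 = 0.7134
  r[X_1,X_3] = 0.6667 / (3.304 · 0.8165) = 0.6667 / 2.6977 = 0.2471
  r[X_2,X_2] = 1 (diagonal).
  r[X_2,X_3] = 0 / (1.4142 · 0.8165) = 0 / 1.1547 = 0
  r[X_3,X_3] = 1 (diagonal).

R is symmetric with unit diagonal. Assembling:

R = [[1, 0.7134, 0.2471],
 [0.7134, 1, 0],
 [0.2471, 0, 1]]


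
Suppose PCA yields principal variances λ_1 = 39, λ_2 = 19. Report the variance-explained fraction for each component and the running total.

Step 1 — total variance = trace(Sigma) = Σ λ_i = 39 + 19 = 58.

Step 2 — fraction explained by component i = λ_i / Σ λ:
  PC1: 39/58 = 0.6724
  PC2: 19/58 = 0.3276

Step 3 — cumulative fraction after k components = (λ_1 + ... + λ_k) / Σ λ:
  k = 1: 39/58 = 0.6724
  k = 2: (39 + 19)/58 = 58/58 = 1

Summary (fraction, with percent):

explained: PC1 0.6724 (67.24%), PC2 0.3276 (32.76%);  cumulative: 0.6724, 1


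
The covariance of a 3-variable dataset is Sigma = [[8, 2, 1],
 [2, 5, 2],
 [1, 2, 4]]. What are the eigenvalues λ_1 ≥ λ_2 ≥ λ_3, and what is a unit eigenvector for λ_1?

Step 1 — characteristic polynomial p(λ) = det(λI - Sigma) = λ³ - tr·λ² + c_1·λ - det, where tr = trace, c_1 = sum of the principal 2×2 minors, det = det(Sigma):
  tr = 8 + 5 + 4 = 17,
  c_1 = (8·5 - (2)²) + (8·4 - (1)²) + (5·4 - (2)²) = 36 + 31 + 16 = 83,
  det = 8·(5·4 - (2)²) - (2)·((2)·4 - (2)·(1)) + (1)·((2)·(2) - 5·(1)) = 8·(16) - (2)·(6) + (1)·(-1) = 115.
  So p(λ) = λ³ - 17λ² + 83λ - 115.
Step 2 — look for an integer root (rational root theorem: any rational root is an integer divisor of 115). Testing λ = 5:
  p(5) = 125 - 425 + 415 - 115 = 0  ✓
  Dividing out (λ - 5): p(λ) = (λ - 5)(λ² - 12λ + 23).
Step 3 — remaining eigenvalues from the quadratic λ² - 12λ + 23 = 0:
  Δ = 12² - 4·23 = 144 - 92 = 52,  λ = (12 ± √52)/2 = (12 ± 7.2111)/2 ≈ 9.6056 or 2.3944.
  Sorted: λ_1 = 9.6056,  λ_2 = 5,  λ_3 = 2.3944  (check: sum = 17 = tr ✓).

Step 4 — unit eigenvector for λ_1 ≈ 9.6056: v spans the null space of (Sigma - λ_1 I), whose rows are
  r_1 = (-1.6056, 2, 1),  r_2 = (2, -4.6056, 2),  r_3 = (1, 2, -5.6056).
  v is orthogonal to every row, so take v ∝ r_1 × r_2 = ((2)·(2) - (1)·(-4.6056), (1)·(2) - (-1.6056)·(2), (-1.6056)·(-4.6056) - (2)·(2)) ≈ (8.6056, 5.2111, 3.3944).
  Let u = (8.6056, 5.2111, 3.3944).
  ||u|| = √((8.6056)² + (5.2111)² + (3.3944)²) = √(112.7334) ≈ 10.6176,  v_1 = u/||u|| ≈ (0.8105, 0.4908, 0.3197) (||v_1|| = 1).

λ_1 = 9.6056,  λ_2 = 5,  λ_3 = 2.3944;  v_1 ≈ (0.8105, 0.4908, 0.3197)


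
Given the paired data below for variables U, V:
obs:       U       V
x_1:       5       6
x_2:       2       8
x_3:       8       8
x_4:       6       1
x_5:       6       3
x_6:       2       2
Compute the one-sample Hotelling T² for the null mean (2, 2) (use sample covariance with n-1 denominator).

Step 1 — sample mean vector:
  mean(U) = (5 + 2 + 8 + 6 + 6 + 2) / 6 = 29/6 = 4.8333
  mean(V) = (6 + 8 + 8 + 1 + 3 + 2) / 6 = 28/6 = 4.6667
  x̄ = (4.8333, 4.6667),  deviation x̄ - mu_0 = (4.8333, 4.6667) - (2, 2) = (2.8333, 2.6667).

Step 2 — sample covariance matrix, S[i,j] = (1/(n-1)) · Σ_k (x_{k,i} - mean_i) · (x_{k,j} - mean_j), divisor n-1 = 5:
  S[U,U] = ((0.1667)·(0.1667) + (-2.8333)·(-2.8333) + (3.1667)·(3.1667) + (1.1667)·(1.1667) + (1.1667)·(1.1667) + (-2.8333)·(-2.8333)) / 5 = 28.8333/5 = 5.7667
  S[U,V] = ((0.1667)·(1.3333) + (-2.8333)·(3.3333) + (3.1667)·(3.3333) + (1.1667)·(-3.6667) + (1.1667)·(-1.6667) + (-2.8333)·(-2.6667)) / 5 = 2.6667/5 = 0.5333
  S[V,V] = ((1.3333)·(1.3333) + (3.3333)·(3.3333) + (3.3333)·(3.3333) + (-3.6667)·(-3.6667) + (-1.6667)·(-1.6667) + (-2.6667)·(-2.6667)) / 5 = 47.3333/5 = 9.4667
  S = [[5.7667, 0.5333],
 [0.5333, 9.4667]].

Step 3 — invert S. det(S) = 5.7667·9.4667 - (0.5333)² = 54.3067.
  S^{-1} = (1/det) · [[d, -b], [-b, a]] = [[0.1743, -0.0098],
 [-0.0098, 0.1062]].

Step 4 — quadratic form (x̄ - mu_0)^T · S^{-1} · (x̄ - mu_0):
  S^{-1} · (x̄ - mu_0) = (0.4677, 0.2553),
  (x̄ - mu_0)^T · [...] = (2.8333)·(0.4677) + (2.6667)·(0.2553) = 2.0061.

Step 5 — scale by n: T² = 6 · 2.0061 = 12.0366.

T² ≈ 12.0366


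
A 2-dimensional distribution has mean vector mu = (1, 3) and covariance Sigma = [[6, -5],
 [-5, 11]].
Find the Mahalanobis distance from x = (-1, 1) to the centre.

Step 1 — centre the observation: (x - mu) = (-2, -2).

Step 2 — invert Sigma. det(Sigma) = 6·11 - (-5)² = 41.
  Sigma^{-1} = (1/det) · [[d, -b], [-b, a]] = [[0.2683, 0.122],
 [0.122, 0.1463]].

Step 3 — form the quadratic (x - mu)^T · Sigma^{-1} · (x - mu):
  Sigma^{-1} · (x - mu) = (-0.7805, -0.5366).
  (x - mu)^T · [Sigma^{-1} · (x - mu)] = (-2)·(-0.7805) + (-2)·(-0.5366) = 2.6341.

Step 4 — take square root: d = √(2.6341) ≈ 1.623.

d(x, mu) = √(2.6341) ≈ 1.623


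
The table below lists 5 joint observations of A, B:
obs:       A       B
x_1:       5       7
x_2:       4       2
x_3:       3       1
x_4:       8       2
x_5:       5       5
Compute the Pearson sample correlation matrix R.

Step 1 — column means:
  mean(A) = (5 + 4 + 3 + 8 + 5) / 5 = 25/5 = 5
  mean(B) = (7 + 2 + 1 + 2 + 5) / 5 = 17/5 = 3.4

Step 2 — sample variances and covariances s[i,j] = (1/(n-1)) · Σ_k (x_{k,i} - mean_i) · (x_{k,j} - mean_j), with n-1 = 4:
  s[A,A] = ((0)·(0) + (-1)·(-1) + (-2)·(-2) + (3)·(3) + (0)·(0)) / 4 = 14/4 = 3.5
  s[A,B] = ((0)·(3.6) + (-1)·(-1.4) + (-2)·(-2.4) + (3)·(-1.4) + (0)·(1.6)) / 4 = 2/4 = 0.5
  s[B,B] = ((3.6)·(3.6) + (-1.4)·(-1.4) + (-2.4)·(-2.4) + (-1.4)·(-1.4) + (1.6)·(1.6)) / 4 = 25.2/4 = 6.3
  Sample standard deviations s_i = √(s[i,i]):
  s(A) = √(3.5) = 1.8708
  s(B) = √(6.3) = 2.51

Step 3 — r_{ij} = s_{ij} / (s_i · s_j):
  r[A,A] = 1 (diagonal).
  r[A,B] = 0.5 / (1.8708 · 2.51) = 0.5 / 4.6957 = 0.1065
  r[B,B] = 1 (diagonal).

R is symmetric with unit diagonal. Assembling:

R = [[1, 0.1065],
 [0.1065, 1]]


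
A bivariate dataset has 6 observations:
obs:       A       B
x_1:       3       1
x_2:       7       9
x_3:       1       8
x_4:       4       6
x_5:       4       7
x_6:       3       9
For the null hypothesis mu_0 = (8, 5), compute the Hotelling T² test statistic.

Step 1 — sample mean vector:
  mean(A) = (3 + 7 + 1 + 4 + 4 + 3) / 6 = 22/6 = 3.6667
  mean(B) = (1 + 9 + 8 + 6 + 7 + 9) / 6 = 40/6 = 6.6667
  x̄ = (3.6667, 6.6667),  deviation x̄ - mu_0 = (3.6667, 6.6667) - (8, 5) = (-4.3333, 1.6667).

Step 2 — sample covariance matrix, S[i,j] = (1/(n-1)) · Σ_k (x_{k,i} - mean_i) · (x_{k,j} - mean_j), divisor n-1 = 5:
  S[A,A] = ((-0.6667)·(-0.6667) + (3.3333)·(3.3333) + (-2.6667)·(-2.6667) + (0.3333)·(0.3333) + (0.3333)·(0.3333) + (-0.6667)·(-0.6667)) / 5 = 19.3333/5 = 3.8667
  S[A,B] = ((-0.6667)·(-5.6667) + (3.3333)·(2.3333) + (-2.6667)·(1.3333) + (0.3333)·(-0.6667) + (0.3333)·(0.3333) + (-0.6667)·(2.3333)) / 5 = 6.3333/5 = 1.2667
  S[B,B] = ((-5.6667)·(-5.6667) + (2.3333)·(2.3333) + (1.3333)·(1.3333) + (-0.6667)·(-0.6667) + (0.3333)·(0.3333) + (2.3333)·(2.3333)) / 5 = 45.3333/5 = 9.0667
  S = [[3.8667, 1.2667],
 [1.2667, 9.0667]].

Step 3 — invert S. det(S) = 3.8667·9.0667 - (1.2667)² = 33.4533.
  S^{-1} = (1/det) · [[d, -b], [-b, a]] = [[0.271, -0.0379],
 [-0.0379, 0.1156]].

Step 4 — quadratic form (x̄ - mu_0)^T · S^{-1} · (x̄ - mu_0):
  S^{-1} · (x̄ - mu_0) = (-1.2375, 0.3567),
  (x̄ - mu_0)^T · [...] = (-4.3333)·(-1.2375) + (1.6667)·(0.3567) = 5.9572.

Step 5 — scale by n: T² = 6 · 5.9572 = 35.7433.

T² ≈ 35.7433


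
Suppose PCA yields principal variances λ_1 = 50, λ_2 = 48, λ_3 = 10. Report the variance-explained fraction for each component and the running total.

Step 1 — total variance = trace(Sigma) = Σ λ_i = 50 + 48 + 10 = 108.

Step 2 — fraction explained by component i = λ_i / Σ λ:
  PC1: 50/108 = 0.463
  PC2: 48/108 = 0.4444
  PC3: 10/108 = 0.0926

Step 3 — cumulative fraction after k components = (λ_1 + ... + λ_k) / Σ λ:
  k = 1: 50/108 = 0.463
  k = 2: (50 + 48)/108 = 98/108 = 0.9074
  k = 3: (50 + 48 + 10)/108 = 108/108 = 1

Summary (fraction, with percent):

explained: PC1 0.463 (46.3%), PC2 0.4444 (44.44%), PC3 0.0926 (9.26%);  cumulative: 0.463, 0.9074, 1


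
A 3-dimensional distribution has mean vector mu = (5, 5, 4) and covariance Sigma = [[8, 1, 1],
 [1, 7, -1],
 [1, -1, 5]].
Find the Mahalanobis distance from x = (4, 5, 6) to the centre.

Step 1 — centre the observation: (x - mu) = (-1, 0, 2).

Step 2 — invert Sigma (cofactor / det for 3×3, or solve directly):
  Sigma^{-1} = [[0.1318, -0.0233, -0.031],
 [-0.0233, 0.1512, 0.0349],
 [-0.031, 0.0349, 0.2132]].

Step 3 — form the quadratic (x - mu)^T · Sigma^{-1} · (x - mu):
  Sigma^{-1} · (x - mu) = (-0.1938, 0.093, 0.4574).
  (x - mu)^T · [Sigma^{-1} · (x - mu)] = (-1)·(-0.1938) + (0)·(0.093) + (2)·(0.4574) = 1.1085.

Step 4 — take square root: d = √(1.1085) ≈ 1.0529.

d(x, mu) = √(1.1085) ≈ 1.0529


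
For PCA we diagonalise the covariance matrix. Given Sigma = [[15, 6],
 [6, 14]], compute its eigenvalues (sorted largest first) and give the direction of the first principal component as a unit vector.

Step 1 — characteristic polynomial of 2×2 Sigma:
  det(Sigma - λI) = λ² - trace · λ + det = 0.
  trace = 15 + 14 = 29, det = 15·14 - (6)² = 174.
Step 2 — discriminant:
  Δ = trace² - 4·det = 841 - 696 = 145.
Step 3 — eigenvalues:
  λ = (trace ± √Δ)/2 = (29 ± 12.0416)/2,
  λ_1 = 20.5208,  λ_2 = 8.4792.

Step 4 — unit eigenvector for λ_1: solve (Sigma - λ_1 I)v = 0. First row:
  (15 - 20.5208)·v_x + (6)·v_y = 0, i.e. (-5.5208)·v_x + (6)·v_y = 0,
  so v ∝ (b, λ_1 - a) = (6, 5.5208) = u.
  ||u|| = √((6)² + (5.5208)²) = √(66.4792) ≈ 8.1535,
  v_1 = u/||u|| ≈ (0.7359, 0.6771) (||v_1|| = 1).

λ_1 = 20.5208,  λ_2 = 8.4792;  v_1 ≈ (0.7359, 0.6771)


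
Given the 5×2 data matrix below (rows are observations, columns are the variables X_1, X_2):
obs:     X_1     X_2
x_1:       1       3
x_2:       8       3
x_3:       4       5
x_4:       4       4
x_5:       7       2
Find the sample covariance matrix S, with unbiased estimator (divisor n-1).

Step 1 — column means:
  mean(X_1) = (1 + 8 + 4 + 4 + 7) / 5 = 24/5 = 4.8
  mean(X_2) = (3 + 3 + 5 + 4 + 2) / 5 = 17/5 = 3.4

Step 2 — sample covariance S[i,j] = (1/(n-1)) · Σ_k (x_{k,i} - mean_i) · (x_{k,j} - mean_j), with n-1 = 4.
  S[X_1,X_1] = ((-3.8)·(-3.8) + (3.2)·(3.2) + (-0.8)·(-0.8) + (-0.8)·(-0.8) + (2.2)·(2.2)) / 4 = 30.8/4 = 7.7
  S[X_1,X_2] = ((-3.8)·(-0.4) + (3.2)·(-0.4) + (-0.8)·(1.6) + (-0.8)·(0.6) + (2.2)·(-1.4)) / 4 = -4.6/4 = -1.15
  S[X_2,X_2] = ((-0.4)·(-0.4) + (-0.4)·(-0.4) + (1.6)·(1.6) + (0.6)·(0.6) + (-1.4)·(-1.4)) / 4 = 5.2/4 = 1.3

S is symmetric (S[j,i] = S[i,j]). Assembling:

S = [[7.7, -1.15],
 [-1.15, 1.3]]


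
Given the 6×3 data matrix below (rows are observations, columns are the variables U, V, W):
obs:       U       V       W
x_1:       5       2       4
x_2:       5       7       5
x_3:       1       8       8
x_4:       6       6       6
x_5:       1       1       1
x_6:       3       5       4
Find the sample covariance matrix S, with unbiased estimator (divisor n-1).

Step 1 — column means:
  mean(U) = (5 + 5 + 1 + 6 + 1 + 3) / 6 = 21/6 = 3.5
  mean(V) = (2 + 7 + 8 + 6 + 1 + 5) / 6 = 29/6 = 4.8333
  mean(W) = (4 + 5 + 8 + 6 + 1 + 4) / 6 = 28/6 = 4.6667

Step 2 — sample covariance S[i,j] = (1/(n-1)) · Σ_k (x_{k,i} - mean_i) · (x_{k,j} - mean_j), with n-1 = 5.
  S[U,U] = ((1.5)·(1.5) + (1.5)·(1.5) + (-2.5)·(-2.5) + (2.5)·(2.5) + (-2.5)·(-2.5) + (-0.5)·(-0.5)) / 5 = 23.5/5 = 4.7
  S[U,V] = ((1.5)·(-2.8333) + (1.5)·(2.1667) + (-2.5)·(3.1667) + (2.5)·(1.1667) + (-2.5)·(-3.8333) + (-0.5)·(0.1667)) / 5 = 3.5/5 = 0.7
  S[U,W] = ((1.5)·(-0.6667) + (1.5)·(0.3333) + (-2.5)·(3.3333) + (2.5)·(1.3333) + (-2.5)·(-3.6667) + (-0.5)·(-0.6667)) / 5 = 4/5 = 0.8
  S[V,V] = ((-2.8333)·(-2.8333) + (2.1667)·(2.1667) + (3.1667)·(3.1667) + (1.1667)·(1.1667) + (-3.8333)·(-3.8333) + (0.1667)·(0.1667)) / 5 = 38.8333/5 = 7.7667
  S[V,W] = ((-2.8333)·(-0.6667) + (2.1667)·(0.3333) + (3.1667)·(3.3333) + (1.1667)·(1.3333) + (-3.8333)·(-3.6667) + (0.1667)·(-0.6667)) / 5 = 28.6667/5 = 5.7333
  S[W,W] = ((-0.6667)·(-0.6667) + (0.3333)·(0.3333) + (3.3333)·(3.3333) + (1.3333)·(1.3333) + (-3.6667)·(-3.6667) + (-0.6667)·(-0.6667)) / 5 = 27.3333/5 = 5.4667

S is symmetric (S[j,i] = S[i,j]). Assembling:

S = [[4.7, 0.7, 0.8],
 [0.7, 7.7667, 5.7333],
 [0.8, 5.7333, 5.4667]]


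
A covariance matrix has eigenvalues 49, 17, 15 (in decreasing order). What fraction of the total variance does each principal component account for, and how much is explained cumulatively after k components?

Step 1 — total variance = trace(Sigma) = Σ λ_i = 49 + 17 + 15 = 81.

Step 2 — fraction explained by component i = λ_i / Σ λ:
  PC1: 49/81 = 0.6049
  PC2: 17/81 = 0.2099
  PC3: 15/81 = 0.1852

Step 3 — cumulative fraction after k components = (λ_1 + ... + λ_k) / Σ λ:
  k = 1: 49/81 = 0.6049
  k = 2: (49 + 17)/81 = 66/81 = 0.8148
  k = 3: (49 + 17 + 15)/81 = 81/81 = 1

Summary (fraction, with percent):

explained: PC1 0.6049 (60.49%), PC2 0.2099 (20.99%), PC3 0.1852 (18.52%);  cumulative: 0.6049, 0.8148, 1


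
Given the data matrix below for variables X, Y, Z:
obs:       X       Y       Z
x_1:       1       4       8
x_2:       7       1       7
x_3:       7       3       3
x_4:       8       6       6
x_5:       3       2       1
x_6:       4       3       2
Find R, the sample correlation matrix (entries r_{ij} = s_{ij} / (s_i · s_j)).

Step 1 — column means:
  mean(X) = (1 + 7 + 7 + 8 + 3 + 4) / 6 = 30/6 = 5
  mean(Y) = (4 + 1 + 3 + 6 + 2 + 3) / 6 = 19/6 = 3.1667
  mean(Z) = (8 + 7 + 3 + 6 + 1 + 2) / 6 = 27/6 = 4.5

Step 2 — sample variances and covariances s[i,j] = (1/(n-1)) · Σ_k (x_{k,i} - mean_i) · (x_{k,j} - mean_j), with n-1 = 5:
  s[X,X] = ((-4)·(-4) + (2)·(2) + (2)·(2) + (3)·(3) + (-2)·(-2) + (-1)·(-1)) / 5 = 38/5 = 7.6
  s[X,Y] = ((-4)·(0.8333) + (2)·(-2.1667) + (2)·(-0.1667) + (3)·(2.8333) + (-2)·(-1.1667) + (-1)·(-0.1667)) / 5 = 3/5 = 0.6
  s[X,Z] = ((-4)·(3.5) + (2)·(2.5) + (2)·(-1.5) + (3)·(1.5) + (-2)·(-3.5) + (-1)·(-2.5)) / 5 = 2/5 = 0.4
  s[Y,Y] = ((0.8333)·(0.8333) + (-2.1667)·(-2.1667) + (-0.1667)·(-0.1667) + (2.8333)·(2.8333) + (-1.1667)·(-1.1667) + (-0.1667)·(-0.1667)) / 5 = 14.8333/5 = 2.9667
  s[Y,Z] = ((0.8333)·(3.5) + (-2.1667)·(2.5) + (-0.1667)·(-1.5) + (2.8333)·(1.5) + (-1.1667)·(-3.5) + (-0.1667)·(-2.5)) / 5 = 6.5/5 = 1.3
  s[Z,Z] = ((3.5)·(3.5) + (2.5)·(2.5) + (-1.5)·(-1.5) + (1.5)·(1.5) + (-3.5)·(-3.5) + (-2.5)·(-2.5)) / 5 = 41.5/5 = 8.3
  Sample standard deviations s_i = √(s[i,i]):
  s(X) = √(7.6) = 2.7568
  s(Y) = √(2.9667) = 1.7224
  s(Z) = √(8.3) = 2.881

Step 3 — r_{ij} = s_{ij} / (s_i · s_j):
  r[X,X] = 1 (diagonal).
  r[X,Y] = 0.6 / (2.7568 · 1.7224) = 0.6 / 4.7483 = 0.1264
  r[X,Z] = 0.4 / (2.7568 · 2.881) = 0.4 / 7.9423 = 0.0504
  r[Y,Y] = 1 (diagonal).
  r[Y,Z] = 1.3 / (1.7224 · 2.881) = 1.3 / 4.9622 = 0.262
  r[Z,Z] = 1 (diagonal).

R is symmetric with unit diagonal. Assembling:

R = [[1, 0.1264, 0.0504],
 [0.1264, 1, 0.262],
 [0.0504, 0.262, 1]]


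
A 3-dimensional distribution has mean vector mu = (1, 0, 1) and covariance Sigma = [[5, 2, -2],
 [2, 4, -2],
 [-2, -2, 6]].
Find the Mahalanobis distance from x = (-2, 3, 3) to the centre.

Step 1 — centre the observation: (x - mu) = (-3, 3, 2).

Step 2 — invert Sigma (cofactor / det for 3×3, or solve directly):
  Sigma^{-1} = [[0.2632, -0.1053, 0.0526],
 [-0.1053, 0.3421, 0.0789],
 [0.0526, 0.0789, 0.2105]].

Step 3 — form the quadratic (x - mu)^T · Sigma^{-1} · (x - mu):
  Sigma^{-1} · (x - mu) = (-1, 1.5, 0.5).
  (x - mu)^T · [Sigma^{-1} · (x - mu)] = (-3)·(-1) + (3)·(1.5) + (2)·(0.5) = 8.5.

Step 4 — take square root: d = √(8.5) ≈ 2.9155.

d(x, mu) = √(8.5) ≈ 2.9155


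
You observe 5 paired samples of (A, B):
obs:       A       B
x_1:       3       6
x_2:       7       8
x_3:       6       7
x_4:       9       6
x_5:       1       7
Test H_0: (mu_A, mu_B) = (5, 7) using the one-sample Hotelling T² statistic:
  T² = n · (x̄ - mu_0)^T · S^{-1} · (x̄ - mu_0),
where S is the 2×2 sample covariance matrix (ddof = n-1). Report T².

Step 1 — sample mean vector:
  mean(A) = (3 + 7 + 6 + 9 + 1) / 5 = 26/5 = 5.2
  mean(B) = (6 + 8 + 7 + 6 + 7) / 5 = 34/5 = 6.8
  x̄ = (5.2, 6.8),  deviation x̄ - mu_0 = (5.2, 6.8) - (5, 7) = (0.2, -0.2).

Step 2 — sample covariance matrix, S[i,j] = (1/(n-1)) · Σ_k (x_{k,i} - mean_i) · (x_{k,j} - mean_j), divisor n-1 = 4:
  S[A,A] = ((-2.2)·(-2.2) + (1.8)·(1.8) + (0.8)·(0.8) + (3.8)·(3.8) + (-4.2)·(-4.2)) / 4 = 40.8/4 = 10.2
  S[A,B] = ((-2.2)·(-0.8) + (1.8)·(1.2) + (0.8)·(0.2) + (3.8)·(-0.8) + (-4.2)·(0.2)) / 4 = 0.2/4 = 0.05
  S[B,B] = ((-0.8)·(-0.8) + (1.2)·(1.2) + (0.2)·(0.2) + (-0.8)·(-0.8) + (0.2)·(0.2)) / 4 = 2.8/4 = 0.7
  S = [[10.2, 0.05],
 [0.05, 0.7]].

Step 3 — invert S. det(S) = 10.2·0.7 - (0.05)² = 7.1375.
  S^{-1} = (1/det) · [[d, -b], [-b, a]] = [[0.0981, -0.007],
 [-0.007, 1.4291]].

Step 4 — quadratic form (x̄ - mu_0)^T · S^{-1} · (x̄ - mu_0):
  S^{-1} · (x̄ - mu_0) = (0.021, -0.2872),
  (x̄ - mu_0)^T · [...] = (0.2)·(0.021) + (-0.2)·(-0.2872) = 0.0616.

Step 5 — scale by n: T² = 5 · 0.0616 = 0.3082.

T² ≈ 0.3082


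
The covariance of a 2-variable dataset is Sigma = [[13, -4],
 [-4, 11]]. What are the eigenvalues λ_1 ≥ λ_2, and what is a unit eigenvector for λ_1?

Step 1 — characteristic polynomial of 2×2 Sigma:
  det(Sigma - λI) = λ² - trace · λ + det = 0.
  trace = 13 + 11 = 24, det = 13·11 - (-4)² = 127.
Step 2 — discriminant:
  Δ = trace² - 4·det = 576 - 508 = 68.
Step 3 — eigenvalues:
  λ = (trace ± √Δ)/2 = (24 ± 8.2462)/2,
  λ_1 = 16.1231,  λ_2 = 7.8769.

Step 4 — unit eigenvector for λ_1: solve (Sigma - λ_1 I)v = 0. First row:
  (13 - 16.1231)·v_x + (-4)·v_y = 0, i.e. (-3.1231)·v_x + (-4)·v_y = 0,
  so v ∝ (b, λ_1 - a) = (-4, 3.1231); multiply by -1 so the first entry is positive: u = (4, -3.1231).
  ||u|| = √((4)² + (-3.1231)²) = √(25.7538) ≈ 5.0748,
  v_1 = u/||u|| ≈ (0.7882, -0.6154) (||v_1|| = 1).

λ_1 = 16.1231,  λ_2 = 7.8769;  v_1 ≈ (0.7882, -0.6154)


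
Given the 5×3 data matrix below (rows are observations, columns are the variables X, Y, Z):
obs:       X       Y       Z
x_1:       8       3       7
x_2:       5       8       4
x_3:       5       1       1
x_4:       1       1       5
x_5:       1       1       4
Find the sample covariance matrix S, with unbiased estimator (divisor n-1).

Step 1 — column means:
  mean(X) = (8 + 5 + 5 + 1 + 1) / 5 = 20/5 = 4
  mean(Y) = (3 + 8 + 1 + 1 + 1) / 5 = 14/5 = 2.8
  mean(Z) = (7 + 4 + 1 + 5 + 4) / 5 = 21/5 = 4.2

Step 2 — sample covariance S[i,j] = (1/(n-1)) · Σ_k (x_{k,i} - mean_i) · (x_{k,j} - mean_j), with n-1 = 4.
  S[X,X] = ((4)·(4) + (1)·(1) + (1)·(1) + (-3)·(-3) + (-3)·(-3)) / 4 = 36/4 = 9
  S[X,Y] = ((4)·(0.2) + (1)·(5.2) + (1)·(-1.8) + (-3)·(-1.8) + (-3)·(-1.8)) / 4 = 15/4 = 3.75
  S[X,Z] = ((4)·(2.8) + (1)·(-0.2) + (1)·(-3.2) + (-3)·(0.8) + (-3)·(-0.2)) / 4 = 6/4 = 1.5
  S[Y,Y] = ((0.2)·(0.2) + (5.2)·(5.2) + (-1.8)·(-1.8) + (-1.8)·(-1.8) + (-1.8)·(-1.8)) / 4 = 36.8/4 = 9.2
  S[Y,Z] = ((0.2)·(2.8) + (5.2)·(-0.2) + (-1.8)·(-3.2) + (-1.8)·(0.8) + (-1.8)·(-0.2)) / 4 = 4.2/4 = 1.05
  S[Z,Z] = ((2.8)·(2.8) + (-0.2)·(-0.2) + (-3.2)·(-3.2) + (0.8)·(0.8) + (-0.2)·(-0.2)) / 4 = 18.8/4 = 4.7

S is symmetric (S[j,i] = S[i,j]). Assembling:

S = [[9, 3.75, 1.5],
 [3.75, 9.2, 1.05],
 [1.5, 1.05, 4.7]]


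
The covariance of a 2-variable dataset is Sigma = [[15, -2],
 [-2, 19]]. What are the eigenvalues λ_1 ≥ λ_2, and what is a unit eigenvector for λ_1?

Step 1 — characteristic polynomial of 2×2 Sigma:
  det(Sigma - λI) = λ² - trace · λ + det = 0.
  trace = 15 + 19 = 34, det = 15·19 - (-2)² = 281.
Step 2 — discriminant:
  Δ = trace² - 4·det = 1156 - 1124 = 32.
Step 3 — eigenvalues:
  λ = (trace ± √Δ)/2 = (34 ± 5.6569)/2,
  λ_1 = 19.8284,  λ_2 = 14.1716.

Step 4 — unit eigenvector for λ_1: solve (Sigma - λ_1 I)v = 0. First row:
  (15 - 19.8284)·v_x + (-2)·v_y = 0, i.e. (-4.8284)·v_x + (-2)·v_y = 0,
  so v ∝ (b, λ_1 - a) = (-2, 4.8284); multiply by -1 so the first entry is positive: u = (2, -4.8284).
  ||u|| = √((2)² + (-4.8284)²) = √(27.3137) ≈ 5.2263,
  v_1 = u/||u|| ≈ (0.3827, -0.9239) (||v_1|| = 1).

λ_1 = 19.8284,  λ_2 = 14.1716;  v_1 ≈ (0.3827, -0.9239)


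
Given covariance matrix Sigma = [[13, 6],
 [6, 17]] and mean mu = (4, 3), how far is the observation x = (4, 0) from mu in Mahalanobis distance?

Step 1 — centre the observation: (x - mu) = (0, -3).

Step 2 — invert Sigma. det(Sigma) = 13·17 - (6)² = 185.
  Sigma^{-1} = (1/det) · [[d, -b], [-b, a]] = [[0.0919, -0.0324],
 [-0.0324, 0.0703]].

Step 3 — form the quadratic (x - mu)^T · Sigma^{-1} · (x - mu):
  Sigma^{-1} · (x - mu) = (0.0973, -0.2108).
  (x - mu)^T · [Sigma^{-1} · (x - mu)] = (0)·(0.0973) + (-3)·(-0.2108) = 0.6324.

Step 4 — take square root: d = √(0.6324) ≈ 0.7953.

d(x, mu) = √(0.6324) ≈ 0.7953


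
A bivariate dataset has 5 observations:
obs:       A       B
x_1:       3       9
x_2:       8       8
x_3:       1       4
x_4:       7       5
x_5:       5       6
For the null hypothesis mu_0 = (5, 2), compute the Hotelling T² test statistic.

Step 1 — sample mean vector:
  mean(A) = (3 + 8 + 1 + 7 + 5) / 5 = 24/5 = 4.8
  mean(B) = (9 + 8 + 4 + 5 + 6) / 5 = 32/5 = 6.4
  x̄ = (4.8, 6.4),  deviation x̄ - mu_0 = (4.8, 6.4) - (5, 2) = (-0.2, 4.4).

Step 2 — sample covariance matrix, S[i,j] = (1/(n-1)) · Σ_k (x_{k,i} - mean_i) · (x_{k,j} - mean_j), divisor n-1 = 4:
  S[A,A] = ((-1.8)·(-1.8) + (3.2)·(3.2) + (-3.8)·(-3.8) + (2.2)·(2.2) + (0.2)·(0.2)) / 4 = 32.8/4 = 8.2
  S[A,B] = ((-1.8)·(2.6) + (3.2)·(1.6) + (-3.8)·(-2.4) + (2.2)·(-1.4) + (0.2)·(-0.4)) / 4 = 6.4/4 = 1.6
  S[B,B] = ((2.6)·(2.6) + (1.6)·(1.6) + (-2.4)·(-2.4) + (-1.4)·(-1.4) + (-0.4)·(-0.4)) / 4 = 17.2/4 = 4.3
  S = [[8.2, 1.6],
 [1.6, 4.3]].

Step 3 — invert S. det(S) = 8.2·4.3 - (1.6)² = 32.7.
  S^{-1} = (1/det) · [[d, -b], [-b, a]] = [[0.1315, -0.0489],
 [-0.0489, 0.2508]].

Step 4 — quadratic form (x̄ - mu_0)^T · S^{-1} · (x̄ - mu_0):
  S^{-1} · (x̄ - mu_0) = (-0.2416, 1.1131),
  (x̄ - mu_0)^T · [...] = (-0.2)·(-0.2416) + (4.4)·(1.1131) = 4.9462.

Step 5 — scale by n: T² = 5 · 4.9462 = 24.7309.

T² ≈ 24.7309
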